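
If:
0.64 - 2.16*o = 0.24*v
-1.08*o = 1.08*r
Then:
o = 0.296296296296296 - 0.111111111111111*v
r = 0.111111111111111*v - 0.296296296296296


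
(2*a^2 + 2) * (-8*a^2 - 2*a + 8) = -16*a^4 - 4*a^3 - 4*a + 16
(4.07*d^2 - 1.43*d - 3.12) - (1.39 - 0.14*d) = 4.07*d^2 - 1.29*d - 4.51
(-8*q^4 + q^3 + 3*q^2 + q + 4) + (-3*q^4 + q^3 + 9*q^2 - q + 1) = -11*q^4 + 2*q^3 + 12*q^2 + 5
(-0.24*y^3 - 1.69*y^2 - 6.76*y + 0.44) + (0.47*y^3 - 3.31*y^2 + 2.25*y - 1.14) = 0.23*y^3 - 5.0*y^2 - 4.51*y - 0.7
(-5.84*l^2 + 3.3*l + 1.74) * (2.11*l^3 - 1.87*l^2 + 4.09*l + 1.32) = -12.3224*l^5 + 17.8838*l^4 - 26.3852*l^3 + 2.5344*l^2 + 11.4726*l + 2.2968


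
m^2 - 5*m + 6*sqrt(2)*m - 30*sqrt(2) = (m - 5)*(m + 6*sqrt(2))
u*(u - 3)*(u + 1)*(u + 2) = u^4 - 7*u^2 - 6*u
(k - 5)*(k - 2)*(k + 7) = k^3 - 39*k + 70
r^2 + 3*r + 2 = (r + 1)*(r + 2)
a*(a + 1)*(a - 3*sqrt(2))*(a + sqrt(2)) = a^4 - 2*sqrt(2)*a^3 + a^3 - 6*a^2 - 2*sqrt(2)*a^2 - 6*a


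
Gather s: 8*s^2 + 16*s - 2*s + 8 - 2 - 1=8*s^2 + 14*s + 5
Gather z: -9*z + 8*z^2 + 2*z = 8*z^2 - 7*z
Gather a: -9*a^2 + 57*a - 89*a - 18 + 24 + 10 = -9*a^2 - 32*a + 16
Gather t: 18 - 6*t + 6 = 24 - 6*t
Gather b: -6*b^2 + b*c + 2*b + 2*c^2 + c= -6*b^2 + b*(c + 2) + 2*c^2 + c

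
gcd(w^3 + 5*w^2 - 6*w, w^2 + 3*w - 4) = w - 1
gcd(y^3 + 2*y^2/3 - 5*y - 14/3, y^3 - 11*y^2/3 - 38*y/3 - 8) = y + 1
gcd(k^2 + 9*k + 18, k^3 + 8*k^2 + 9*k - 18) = k^2 + 9*k + 18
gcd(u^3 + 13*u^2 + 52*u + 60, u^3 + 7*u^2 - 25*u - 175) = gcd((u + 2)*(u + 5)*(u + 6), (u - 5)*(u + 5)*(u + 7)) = u + 5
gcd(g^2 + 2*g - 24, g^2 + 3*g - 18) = g + 6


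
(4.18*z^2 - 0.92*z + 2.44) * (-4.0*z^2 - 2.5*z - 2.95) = -16.72*z^4 - 6.77*z^3 - 19.791*z^2 - 3.386*z - 7.198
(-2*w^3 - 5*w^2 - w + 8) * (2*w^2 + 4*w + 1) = -4*w^5 - 18*w^4 - 24*w^3 + 7*w^2 + 31*w + 8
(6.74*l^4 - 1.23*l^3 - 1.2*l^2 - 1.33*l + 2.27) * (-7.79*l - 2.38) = -52.5046*l^5 - 6.4595*l^4 + 12.2754*l^3 + 13.2167*l^2 - 14.5179*l - 5.4026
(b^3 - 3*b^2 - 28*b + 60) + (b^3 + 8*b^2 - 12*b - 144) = 2*b^3 + 5*b^2 - 40*b - 84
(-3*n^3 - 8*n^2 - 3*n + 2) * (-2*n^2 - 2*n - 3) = 6*n^5 + 22*n^4 + 31*n^3 + 26*n^2 + 5*n - 6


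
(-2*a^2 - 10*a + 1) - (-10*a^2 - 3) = 8*a^2 - 10*a + 4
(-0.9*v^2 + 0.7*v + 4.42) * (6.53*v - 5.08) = -5.877*v^3 + 9.143*v^2 + 25.3066*v - 22.4536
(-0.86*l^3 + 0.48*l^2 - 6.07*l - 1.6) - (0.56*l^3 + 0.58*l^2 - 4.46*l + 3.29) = -1.42*l^3 - 0.1*l^2 - 1.61*l - 4.89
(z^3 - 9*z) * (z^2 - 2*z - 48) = z^5 - 2*z^4 - 57*z^3 + 18*z^2 + 432*z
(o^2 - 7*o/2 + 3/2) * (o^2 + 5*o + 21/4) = o^4 + 3*o^3/2 - 43*o^2/4 - 87*o/8 + 63/8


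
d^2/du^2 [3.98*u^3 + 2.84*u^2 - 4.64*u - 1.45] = 23.88*u + 5.68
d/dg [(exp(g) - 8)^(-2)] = -2*exp(g)/(exp(g) - 8)^3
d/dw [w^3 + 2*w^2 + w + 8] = 3*w^2 + 4*w + 1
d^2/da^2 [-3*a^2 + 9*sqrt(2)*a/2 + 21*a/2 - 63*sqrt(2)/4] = -6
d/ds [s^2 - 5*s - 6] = 2*s - 5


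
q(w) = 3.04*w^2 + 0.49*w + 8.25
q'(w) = 6.08*w + 0.49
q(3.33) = 43.59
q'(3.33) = 20.74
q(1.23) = 13.45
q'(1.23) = 7.97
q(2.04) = 21.90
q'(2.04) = 12.89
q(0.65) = 9.85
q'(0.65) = 4.44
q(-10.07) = 311.59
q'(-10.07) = -60.74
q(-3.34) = 40.53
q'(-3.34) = -19.82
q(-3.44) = 42.54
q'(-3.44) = -20.43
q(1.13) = 12.69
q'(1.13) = 7.36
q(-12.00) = 440.13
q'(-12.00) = -72.47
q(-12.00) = 440.13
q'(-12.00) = -72.47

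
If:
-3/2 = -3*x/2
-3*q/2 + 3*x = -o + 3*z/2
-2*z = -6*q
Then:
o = 2*z - 3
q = z/3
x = 1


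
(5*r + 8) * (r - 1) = 5*r^2 + 3*r - 8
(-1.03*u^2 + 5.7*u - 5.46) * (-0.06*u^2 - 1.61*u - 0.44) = 0.0618*u^4 + 1.3163*u^3 - 8.3962*u^2 + 6.2826*u + 2.4024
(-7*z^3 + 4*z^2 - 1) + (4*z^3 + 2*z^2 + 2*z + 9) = -3*z^3 + 6*z^2 + 2*z + 8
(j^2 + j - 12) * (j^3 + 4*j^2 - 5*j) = j^5 + 5*j^4 - 13*j^3 - 53*j^2 + 60*j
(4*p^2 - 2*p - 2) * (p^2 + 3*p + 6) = 4*p^4 + 10*p^3 + 16*p^2 - 18*p - 12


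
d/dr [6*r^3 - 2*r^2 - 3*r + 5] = 18*r^2 - 4*r - 3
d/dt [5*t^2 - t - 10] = 10*t - 1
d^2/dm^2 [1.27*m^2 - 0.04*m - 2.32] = 2.54000000000000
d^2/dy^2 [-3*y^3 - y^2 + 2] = -18*y - 2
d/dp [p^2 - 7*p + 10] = 2*p - 7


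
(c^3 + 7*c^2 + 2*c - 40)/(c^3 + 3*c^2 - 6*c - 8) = (c + 5)/(c + 1)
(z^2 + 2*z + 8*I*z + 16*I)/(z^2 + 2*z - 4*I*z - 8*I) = (z + 8*I)/(z - 4*I)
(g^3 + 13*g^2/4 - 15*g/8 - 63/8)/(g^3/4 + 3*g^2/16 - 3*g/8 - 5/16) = 2*(8*g^3 + 26*g^2 - 15*g - 63)/(4*g^3 + 3*g^2 - 6*g - 5)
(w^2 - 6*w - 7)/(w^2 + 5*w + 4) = (w - 7)/(w + 4)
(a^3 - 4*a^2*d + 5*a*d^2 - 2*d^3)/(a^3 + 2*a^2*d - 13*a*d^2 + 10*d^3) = (a - d)/(a + 5*d)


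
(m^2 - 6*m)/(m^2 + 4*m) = (m - 6)/(m + 4)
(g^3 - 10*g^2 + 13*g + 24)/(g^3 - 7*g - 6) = (g - 8)/(g + 2)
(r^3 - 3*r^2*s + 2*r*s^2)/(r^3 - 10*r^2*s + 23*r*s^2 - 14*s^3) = r/(r - 7*s)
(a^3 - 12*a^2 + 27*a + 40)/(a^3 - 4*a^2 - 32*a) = (a^2 - 4*a - 5)/(a*(a + 4))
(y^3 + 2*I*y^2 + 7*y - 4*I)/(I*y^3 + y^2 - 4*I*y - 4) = (-I*y^2 + 3*y - 4*I)/(y^2 - 4)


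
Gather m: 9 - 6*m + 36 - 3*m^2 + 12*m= -3*m^2 + 6*m + 45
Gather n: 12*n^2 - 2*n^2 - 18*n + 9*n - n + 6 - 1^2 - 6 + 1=10*n^2 - 10*n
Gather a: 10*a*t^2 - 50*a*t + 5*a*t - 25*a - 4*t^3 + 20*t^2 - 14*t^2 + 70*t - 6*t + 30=a*(10*t^2 - 45*t - 25) - 4*t^3 + 6*t^2 + 64*t + 30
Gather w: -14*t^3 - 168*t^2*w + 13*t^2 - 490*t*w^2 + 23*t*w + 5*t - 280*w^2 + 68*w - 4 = -14*t^3 + 13*t^2 + 5*t + w^2*(-490*t - 280) + w*(-168*t^2 + 23*t + 68) - 4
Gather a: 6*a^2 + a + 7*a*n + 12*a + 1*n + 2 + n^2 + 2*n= 6*a^2 + a*(7*n + 13) + n^2 + 3*n + 2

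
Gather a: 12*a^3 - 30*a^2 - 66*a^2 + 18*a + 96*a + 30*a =12*a^3 - 96*a^2 + 144*a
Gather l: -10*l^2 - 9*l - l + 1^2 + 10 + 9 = -10*l^2 - 10*l + 20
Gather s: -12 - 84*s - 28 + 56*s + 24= -28*s - 16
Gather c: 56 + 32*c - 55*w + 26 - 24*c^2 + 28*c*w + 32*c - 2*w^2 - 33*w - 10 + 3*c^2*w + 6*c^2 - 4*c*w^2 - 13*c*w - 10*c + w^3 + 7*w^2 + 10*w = c^2*(3*w - 18) + c*(-4*w^2 + 15*w + 54) + w^3 + 5*w^2 - 78*w + 72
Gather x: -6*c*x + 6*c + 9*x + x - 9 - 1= 6*c + x*(10 - 6*c) - 10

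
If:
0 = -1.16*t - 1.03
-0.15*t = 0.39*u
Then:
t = -0.89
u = 0.34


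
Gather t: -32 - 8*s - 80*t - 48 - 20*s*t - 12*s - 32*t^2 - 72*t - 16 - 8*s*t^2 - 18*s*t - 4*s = -24*s + t^2*(-8*s - 32) + t*(-38*s - 152) - 96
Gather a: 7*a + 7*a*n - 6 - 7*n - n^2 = a*(7*n + 7) - n^2 - 7*n - 6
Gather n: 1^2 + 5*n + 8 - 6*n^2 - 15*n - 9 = -6*n^2 - 10*n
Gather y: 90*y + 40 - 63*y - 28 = 27*y + 12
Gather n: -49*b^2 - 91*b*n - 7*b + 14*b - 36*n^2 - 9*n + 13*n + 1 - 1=-49*b^2 + 7*b - 36*n^2 + n*(4 - 91*b)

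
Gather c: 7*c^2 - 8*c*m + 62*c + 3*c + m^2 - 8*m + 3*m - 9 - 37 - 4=7*c^2 + c*(65 - 8*m) + m^2 - 5*m - 50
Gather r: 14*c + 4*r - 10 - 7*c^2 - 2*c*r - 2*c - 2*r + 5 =-7*c^2 + 12*c + r*(2 - 2*c) - 5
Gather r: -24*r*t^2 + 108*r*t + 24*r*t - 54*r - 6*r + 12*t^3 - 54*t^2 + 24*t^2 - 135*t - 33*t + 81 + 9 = r*(-24*t^2 + 132*t - 60) + 12*t^3 - 30*t^2 - 168*t + 90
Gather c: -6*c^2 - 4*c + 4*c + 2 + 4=6 - 6*c^2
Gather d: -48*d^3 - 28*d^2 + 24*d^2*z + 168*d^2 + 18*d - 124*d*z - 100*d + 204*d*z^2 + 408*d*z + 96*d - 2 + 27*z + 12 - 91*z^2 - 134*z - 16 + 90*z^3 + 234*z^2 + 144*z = -48*d^3 + d^2*(24*z + 140) + d*(204*z^2 + 284*z + 14) + 90*z^3 + 143*z^2 + 37*z - 6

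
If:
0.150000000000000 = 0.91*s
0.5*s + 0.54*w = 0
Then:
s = 0.16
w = -0.15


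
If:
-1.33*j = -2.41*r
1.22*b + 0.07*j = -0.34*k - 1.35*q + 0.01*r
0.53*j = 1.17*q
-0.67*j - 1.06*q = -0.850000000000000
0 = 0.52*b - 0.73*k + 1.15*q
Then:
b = -0.46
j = 0.74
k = 0.20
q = 0.33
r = 0.41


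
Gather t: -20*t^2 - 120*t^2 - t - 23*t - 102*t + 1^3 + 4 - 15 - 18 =-140*t^2 - 126*t - 28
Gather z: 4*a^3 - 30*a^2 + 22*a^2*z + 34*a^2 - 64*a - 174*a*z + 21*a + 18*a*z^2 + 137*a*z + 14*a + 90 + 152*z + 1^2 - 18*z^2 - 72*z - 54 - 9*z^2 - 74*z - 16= 4*a^3 + 4*a^2 - 29*a + z^2*(18*a - 27) + z*(22*a^2 - 37*a + 6) + 21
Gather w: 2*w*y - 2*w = w*(2*y - 2)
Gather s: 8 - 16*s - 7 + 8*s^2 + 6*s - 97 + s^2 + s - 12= 9*s^2 - 9*s - 108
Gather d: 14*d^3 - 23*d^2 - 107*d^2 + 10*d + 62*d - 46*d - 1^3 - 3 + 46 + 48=14*d^3 - 130*d^2 + 26*d + 90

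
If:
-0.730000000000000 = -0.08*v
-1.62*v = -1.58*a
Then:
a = 9.36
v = 9.12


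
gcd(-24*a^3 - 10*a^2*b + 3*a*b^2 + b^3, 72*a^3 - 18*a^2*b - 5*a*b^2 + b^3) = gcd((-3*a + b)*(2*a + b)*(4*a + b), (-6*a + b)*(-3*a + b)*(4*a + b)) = 12*a^2 - a*b - b^2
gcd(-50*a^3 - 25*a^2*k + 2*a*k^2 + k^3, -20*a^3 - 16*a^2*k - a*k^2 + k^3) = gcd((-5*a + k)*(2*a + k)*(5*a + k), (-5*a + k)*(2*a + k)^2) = 10*a^2 + 3*a*k - k^2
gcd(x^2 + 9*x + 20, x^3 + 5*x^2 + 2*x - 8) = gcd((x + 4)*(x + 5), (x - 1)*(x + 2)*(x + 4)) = x + 4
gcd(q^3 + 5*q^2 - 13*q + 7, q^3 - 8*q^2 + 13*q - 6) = q^2 - 2*q + 1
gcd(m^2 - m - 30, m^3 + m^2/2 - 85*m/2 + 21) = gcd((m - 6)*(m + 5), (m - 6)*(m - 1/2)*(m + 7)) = m - 6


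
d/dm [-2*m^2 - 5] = -4*m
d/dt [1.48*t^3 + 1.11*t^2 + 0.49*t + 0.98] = 4.44*t^2 + 2.22*t + 0.49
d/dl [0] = 0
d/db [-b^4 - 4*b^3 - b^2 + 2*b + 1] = -4*b^3 - 12*b^2 - 2*b + 2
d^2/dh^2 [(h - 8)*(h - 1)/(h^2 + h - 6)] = 4*(-5*h^3 + 21*h^2 - 69*h + 19)/(h^6 + 3*h^5 - 15*h^4 - 35*h^3 + 90*h^2 + 108*h - 216)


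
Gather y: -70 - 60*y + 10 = -60*y - 60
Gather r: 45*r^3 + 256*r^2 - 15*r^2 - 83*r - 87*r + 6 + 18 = 45*r^3 + 241*r^2 - 170*r + 24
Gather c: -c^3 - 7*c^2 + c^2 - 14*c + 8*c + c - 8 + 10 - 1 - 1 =-c^3 - 6*c^2 - 5*c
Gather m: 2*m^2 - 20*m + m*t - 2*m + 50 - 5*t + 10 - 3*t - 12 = 2*m^2 + m*(t - 22) - 8*t + 48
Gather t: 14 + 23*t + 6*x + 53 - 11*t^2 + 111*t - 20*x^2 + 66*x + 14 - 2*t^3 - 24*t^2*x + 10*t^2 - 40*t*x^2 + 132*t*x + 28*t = -2*t^3 + t^2*(-24*x - 1) + t*(-40*x^2 + 132*x + 162) - 20*x^2 + 72*x + 81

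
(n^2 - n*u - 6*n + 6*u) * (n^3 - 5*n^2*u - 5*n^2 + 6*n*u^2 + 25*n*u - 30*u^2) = n^5 - 6*n^4*u - 11*n^4 + 11*n^3*u^2 + 66*n^3*u + 30*n^3 - 6*n^2*u^3 - 121*n^2*u^2 - 180*n^2*u + 66*n*u^3 + 330*n*u^2 - 180*u^3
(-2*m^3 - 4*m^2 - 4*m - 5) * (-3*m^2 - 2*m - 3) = 6*m^5 + 16*m^4 + 26*m^3 + 35*m^2 + 22*m + 15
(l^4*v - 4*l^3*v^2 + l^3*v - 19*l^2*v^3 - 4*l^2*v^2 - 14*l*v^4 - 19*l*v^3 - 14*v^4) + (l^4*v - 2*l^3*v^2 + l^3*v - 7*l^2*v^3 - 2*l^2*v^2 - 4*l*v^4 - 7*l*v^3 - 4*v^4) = 2*l^4*v - 6*l^3*v^2 + 2*l^3*v - 26*l^2*v^3 - 6*l^2*v^2 - 18*l*v^4 - 26*l*v^3 - 18*v^4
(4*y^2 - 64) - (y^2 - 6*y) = 3*y^2 + 6*y - 64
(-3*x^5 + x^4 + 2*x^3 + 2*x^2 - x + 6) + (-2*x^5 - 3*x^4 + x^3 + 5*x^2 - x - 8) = -5*x^5 - 2*x^4 + 3*x^3 + 7*x^2 - 2*x - 2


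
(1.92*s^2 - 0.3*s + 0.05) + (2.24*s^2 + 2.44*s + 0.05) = 4.16*s^2 + 2.14*s + 0.1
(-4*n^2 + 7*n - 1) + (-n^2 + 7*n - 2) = -5*n^2 + 14*n - 3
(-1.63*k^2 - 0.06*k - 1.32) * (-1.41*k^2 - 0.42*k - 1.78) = 2.2983*k^4 + 0.7692*k^3 + 4.7878*k^2 + 0.6612*k + 2.3496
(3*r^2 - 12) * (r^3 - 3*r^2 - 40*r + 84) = 3*r^5 - 9*r^4 - 132*r^3 + 288*r^2 + 480*r - 1008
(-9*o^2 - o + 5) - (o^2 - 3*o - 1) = -10*o^2 + 2*o + 6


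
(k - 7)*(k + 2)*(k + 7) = k^3 + 2*k^2 - 49*k - 98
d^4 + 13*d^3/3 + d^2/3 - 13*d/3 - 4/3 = (d - 1)*(d + 1/3)*(d + 1)*(d + 4)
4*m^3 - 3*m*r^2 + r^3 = (-2*m + r)^2*(m + r)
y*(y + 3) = y^2 + 3*y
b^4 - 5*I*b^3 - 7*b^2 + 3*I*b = b*(b - 3*I)*(b - I)^2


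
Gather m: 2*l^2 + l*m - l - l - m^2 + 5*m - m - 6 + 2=2*l^2 - 2*l - m^2 + m*(l + 4) - 4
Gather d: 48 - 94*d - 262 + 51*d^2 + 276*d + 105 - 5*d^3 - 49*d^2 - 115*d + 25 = -5*d^3 + 2*d^2 + 67*d - 84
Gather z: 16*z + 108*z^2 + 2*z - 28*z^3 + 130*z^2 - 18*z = -28*z^3 + 238*z^2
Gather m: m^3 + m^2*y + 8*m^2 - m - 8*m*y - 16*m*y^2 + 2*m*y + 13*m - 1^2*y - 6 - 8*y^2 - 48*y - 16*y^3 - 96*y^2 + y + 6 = m^3 + m^2*(y + 8) + m*(-16*y^2 - 6*y + 12) - 16*y^3 - 104*y^2 - 48*y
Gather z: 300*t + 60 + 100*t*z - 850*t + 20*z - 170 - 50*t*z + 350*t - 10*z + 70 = -200*t + z*(50*t + 10) - 40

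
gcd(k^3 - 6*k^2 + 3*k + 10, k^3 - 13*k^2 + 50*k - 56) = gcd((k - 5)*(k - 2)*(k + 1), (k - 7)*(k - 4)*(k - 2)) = k - 2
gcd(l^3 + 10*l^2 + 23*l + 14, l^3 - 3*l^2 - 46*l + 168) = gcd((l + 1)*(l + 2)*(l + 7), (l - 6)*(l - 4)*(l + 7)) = l + 7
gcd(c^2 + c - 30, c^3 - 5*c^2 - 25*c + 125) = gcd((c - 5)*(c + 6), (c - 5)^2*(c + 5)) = c - 5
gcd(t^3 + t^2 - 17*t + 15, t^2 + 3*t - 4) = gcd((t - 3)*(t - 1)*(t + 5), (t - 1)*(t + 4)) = t - 1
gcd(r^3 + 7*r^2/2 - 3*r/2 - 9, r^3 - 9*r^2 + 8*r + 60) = r + 2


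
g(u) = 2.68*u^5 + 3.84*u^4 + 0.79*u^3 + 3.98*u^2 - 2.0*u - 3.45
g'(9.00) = 99376.45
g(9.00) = 184322.40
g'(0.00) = -2.00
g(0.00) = -3.45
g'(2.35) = 637.81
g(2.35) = 333.27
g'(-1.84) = 49.29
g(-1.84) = -3.72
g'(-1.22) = -6.39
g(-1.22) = 4.74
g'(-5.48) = 9582.26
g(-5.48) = -9784.53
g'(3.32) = 2240.65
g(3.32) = 1610.22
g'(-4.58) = 4431.72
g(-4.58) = -3697.92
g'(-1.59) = 15.24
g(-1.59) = 3.92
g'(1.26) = 76.29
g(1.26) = 20.12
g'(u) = 13.4*u^4 + 15.36*u^3 + 2.37*u^2 + 7.96*u - 2.0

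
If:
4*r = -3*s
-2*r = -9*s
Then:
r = 0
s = 0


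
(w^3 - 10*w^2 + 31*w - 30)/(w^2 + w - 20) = (w^3 - 10*w^2 + 31*w - 30)/(w^2 + w - 20)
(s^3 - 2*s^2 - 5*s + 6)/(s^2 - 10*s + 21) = (s^2 + s - 2)/(s - 7)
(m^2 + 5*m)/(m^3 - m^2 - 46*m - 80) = m/(m^2 - 6*m - 16)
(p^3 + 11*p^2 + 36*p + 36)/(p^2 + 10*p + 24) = (p^2 + 5*p + 6)/(p + 4)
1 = 1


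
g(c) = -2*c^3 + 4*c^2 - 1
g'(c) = -6*c^2 + 8*c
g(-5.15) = 378.27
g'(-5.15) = -200.34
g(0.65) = 0.14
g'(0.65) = 2.66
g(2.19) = -2.82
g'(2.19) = -11.26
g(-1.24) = 8.96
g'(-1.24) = -19.15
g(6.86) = -458.42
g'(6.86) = -227.48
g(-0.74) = 2.00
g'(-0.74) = -9.21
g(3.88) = -57.60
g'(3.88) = -59.29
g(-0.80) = 2.58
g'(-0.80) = -10.24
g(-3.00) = 89.00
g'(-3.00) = -78.00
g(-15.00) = 7649.00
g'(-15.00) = -1470.00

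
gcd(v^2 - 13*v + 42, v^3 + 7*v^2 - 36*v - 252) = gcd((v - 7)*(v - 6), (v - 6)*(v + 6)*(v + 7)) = v - 6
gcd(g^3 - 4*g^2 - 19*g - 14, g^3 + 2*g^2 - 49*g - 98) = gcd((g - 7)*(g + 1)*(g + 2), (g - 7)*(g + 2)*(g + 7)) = g^2 - 5*g - 14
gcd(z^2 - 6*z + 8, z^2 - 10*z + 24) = z - 4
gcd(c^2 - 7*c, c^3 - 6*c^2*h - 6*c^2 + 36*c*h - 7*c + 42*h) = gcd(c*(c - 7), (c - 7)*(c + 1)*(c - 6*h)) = c - 7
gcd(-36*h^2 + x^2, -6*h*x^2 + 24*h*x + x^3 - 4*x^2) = -6*h + x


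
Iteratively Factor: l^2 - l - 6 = (l + 2)*(l - 3)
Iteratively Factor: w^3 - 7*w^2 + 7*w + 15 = (w - 5)*(w^2 - 2*w - 3) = (w - 5)*(w + 1)*(w - 3)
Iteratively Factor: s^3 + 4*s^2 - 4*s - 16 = (s - 2)*(s^2 + 6*s + 8) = (s - 2)*(s + 2)*(s + 4)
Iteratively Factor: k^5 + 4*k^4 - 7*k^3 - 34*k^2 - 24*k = (k + 4)*(k^4 - 7*k^2 - 6*k) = (k + 2)*(k + 4)*(k^3 - 2*k^2 - 3*k) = (k - 3)*(k + 2)*(k + 4)*(k^2 + k) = k*(k - 3)*(k + 2)*(k + 4)*(k + 1)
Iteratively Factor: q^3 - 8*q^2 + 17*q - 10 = (q - 2)*(q^2 - 6*q + 5) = (q - 5)*(q - 2)*(q - 1)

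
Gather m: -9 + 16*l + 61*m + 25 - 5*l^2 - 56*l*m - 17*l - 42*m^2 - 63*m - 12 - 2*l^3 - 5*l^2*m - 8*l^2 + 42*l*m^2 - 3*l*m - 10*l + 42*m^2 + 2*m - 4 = -2*l^3 - 13*l^2 + 42*l*m^2 - 11*l + m*(-5*l^2 - 59*l)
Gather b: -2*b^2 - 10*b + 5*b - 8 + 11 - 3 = -2*b^2 - 5*b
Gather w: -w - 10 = -w - 10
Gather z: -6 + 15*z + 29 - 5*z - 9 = 10*z + 14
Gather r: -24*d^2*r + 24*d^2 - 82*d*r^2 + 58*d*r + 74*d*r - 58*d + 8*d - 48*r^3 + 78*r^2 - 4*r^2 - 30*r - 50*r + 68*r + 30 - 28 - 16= 24*d^2 - 50*d - 48*r^3 + r^2*(74 - 82*d) + r*(-24*d^2 + 132*d - 12) - 14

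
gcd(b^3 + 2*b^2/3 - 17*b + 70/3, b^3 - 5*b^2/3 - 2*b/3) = b - 2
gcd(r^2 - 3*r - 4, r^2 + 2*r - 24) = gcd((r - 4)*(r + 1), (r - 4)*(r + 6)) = r - 4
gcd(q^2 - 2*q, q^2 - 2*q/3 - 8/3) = q - 2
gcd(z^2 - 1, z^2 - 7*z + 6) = z - 1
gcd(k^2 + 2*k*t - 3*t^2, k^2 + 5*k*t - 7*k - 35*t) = 1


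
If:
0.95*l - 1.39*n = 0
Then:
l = 1.46315789473684*n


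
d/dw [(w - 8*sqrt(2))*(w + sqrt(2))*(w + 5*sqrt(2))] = 3*w^2 - 4*sqrt(2)*w - 86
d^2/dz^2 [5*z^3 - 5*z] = 30*z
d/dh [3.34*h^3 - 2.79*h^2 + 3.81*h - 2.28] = 10.02*h^2 - 5.58*h + 3.81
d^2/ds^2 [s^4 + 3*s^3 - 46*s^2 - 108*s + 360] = 12*s^2 + 18*s - 92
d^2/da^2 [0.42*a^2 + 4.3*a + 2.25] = 0.840000000000000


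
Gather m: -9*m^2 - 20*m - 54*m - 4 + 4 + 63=-9*m^2 - 74*m + 63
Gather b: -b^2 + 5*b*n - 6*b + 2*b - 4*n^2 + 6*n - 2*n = -b^2 + b*(5*n - 4) - 4*n^2 + 4*n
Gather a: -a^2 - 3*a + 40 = -a^2 - 3*a + 40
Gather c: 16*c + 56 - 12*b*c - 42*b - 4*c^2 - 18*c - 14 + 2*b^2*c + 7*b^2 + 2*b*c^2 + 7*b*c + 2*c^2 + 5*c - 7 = 7*b^2 - 42*b + c^2*(2*b - 2) + c*(2*b^2 - 5*b + 3) + 35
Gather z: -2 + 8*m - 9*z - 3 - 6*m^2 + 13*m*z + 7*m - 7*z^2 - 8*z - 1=-6*m^2 + 15*m - 7*z^2 + z*(13*m - 17) - 6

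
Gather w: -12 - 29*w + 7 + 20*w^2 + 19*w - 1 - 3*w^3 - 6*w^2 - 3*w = -3*w^3 + 14*w^2 - 13*w - 6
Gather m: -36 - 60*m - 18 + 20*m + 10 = -40*m - 44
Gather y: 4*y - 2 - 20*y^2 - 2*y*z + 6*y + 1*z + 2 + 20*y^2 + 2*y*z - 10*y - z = 0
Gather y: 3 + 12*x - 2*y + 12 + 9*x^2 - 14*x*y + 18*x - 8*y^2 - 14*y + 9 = 9*x^2 + 30*x - 8*y^2 + y*(-14*x - 16) + 24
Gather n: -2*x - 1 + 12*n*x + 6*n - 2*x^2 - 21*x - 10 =n*(12*x + 6) - 2*x^2 - 23*x - 11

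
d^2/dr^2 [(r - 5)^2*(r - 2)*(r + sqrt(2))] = 12*r^2 - 72*r + 6*sqrt(2)*r - 24*sqrt(2) + 90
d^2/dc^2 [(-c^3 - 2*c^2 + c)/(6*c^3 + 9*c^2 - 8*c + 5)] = 4*(-9*c^6 - 18*c^5 + 27*c^4 + 193*c^3 + 105*c^2 - 105*c - 5)/(216*c^9 + 972*c^8 + 594*c^7 - 1323*c^6 + 828*c^5 + 1503*c^4 - 2222*c^3 + 1635*c^2 - 600*c + 125)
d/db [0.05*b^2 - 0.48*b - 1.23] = 0.1*b - 0.48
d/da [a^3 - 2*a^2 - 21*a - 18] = 3*a^2 - 4*a - 21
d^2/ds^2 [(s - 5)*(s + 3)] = 2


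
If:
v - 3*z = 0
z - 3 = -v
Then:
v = 9/4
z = 3/4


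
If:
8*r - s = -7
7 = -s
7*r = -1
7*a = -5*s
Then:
No Solution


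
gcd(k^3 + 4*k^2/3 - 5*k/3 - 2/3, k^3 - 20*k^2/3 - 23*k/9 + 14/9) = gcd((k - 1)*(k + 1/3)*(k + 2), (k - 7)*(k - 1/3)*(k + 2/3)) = 1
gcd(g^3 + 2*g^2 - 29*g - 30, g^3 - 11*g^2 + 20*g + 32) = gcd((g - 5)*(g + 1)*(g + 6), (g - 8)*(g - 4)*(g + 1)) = g + 1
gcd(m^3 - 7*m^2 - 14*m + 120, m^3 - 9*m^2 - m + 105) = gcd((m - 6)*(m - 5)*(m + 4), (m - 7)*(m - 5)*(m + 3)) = m - 5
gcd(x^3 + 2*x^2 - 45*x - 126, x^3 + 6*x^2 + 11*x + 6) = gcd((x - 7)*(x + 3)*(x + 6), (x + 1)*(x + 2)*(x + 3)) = x + 3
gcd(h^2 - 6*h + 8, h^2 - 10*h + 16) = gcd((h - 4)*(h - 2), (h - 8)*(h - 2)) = h - 2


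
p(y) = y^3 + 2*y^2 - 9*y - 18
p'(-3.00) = 6.00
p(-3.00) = 0.00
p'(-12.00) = 375.00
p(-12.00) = -1350.00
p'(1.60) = 5.08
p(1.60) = -23.18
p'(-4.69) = 38.23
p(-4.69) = -34.96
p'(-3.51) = 13.92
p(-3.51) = -5.01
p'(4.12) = 58.40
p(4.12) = 48.80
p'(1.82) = 8.22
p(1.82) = -21.73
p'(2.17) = 13.81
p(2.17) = -17.89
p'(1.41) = 2.60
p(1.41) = -23.91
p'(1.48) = 3.49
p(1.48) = -23.70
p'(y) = 3*y^2 + 4*y - 9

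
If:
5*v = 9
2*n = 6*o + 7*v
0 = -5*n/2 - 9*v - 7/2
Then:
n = -197/25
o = -709/150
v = 9/5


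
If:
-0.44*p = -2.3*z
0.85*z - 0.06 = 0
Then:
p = 0.37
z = 0.07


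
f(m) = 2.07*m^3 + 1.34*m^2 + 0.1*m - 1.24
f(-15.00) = -6687.49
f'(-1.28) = 6.84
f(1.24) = 4.89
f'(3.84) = 101.96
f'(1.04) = 9.60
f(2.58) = 43.49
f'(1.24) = 12.97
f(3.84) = 136.11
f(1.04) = 2.64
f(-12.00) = -3386.44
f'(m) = 6.21*m^2 + 2.68*m + 0.1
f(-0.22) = -1.22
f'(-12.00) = 862.18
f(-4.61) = -176.03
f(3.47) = 101.73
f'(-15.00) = 1357.15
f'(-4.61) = 119.72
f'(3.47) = 84.17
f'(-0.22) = -0.19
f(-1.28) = -3.51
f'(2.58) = 48.35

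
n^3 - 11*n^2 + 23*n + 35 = (n - 7)*(n - 5)*(n + 1)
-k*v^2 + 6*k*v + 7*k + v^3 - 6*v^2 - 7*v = (-k + v)*(v - 7)*(v + 1)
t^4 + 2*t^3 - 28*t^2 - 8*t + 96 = (t - 4)*(t - 2)*(t + 2)*(t + 6)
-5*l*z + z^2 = z*(-5*l + z)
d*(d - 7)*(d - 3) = d^3 - 10*d^2 + 21*d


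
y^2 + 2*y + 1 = (y + 1)^2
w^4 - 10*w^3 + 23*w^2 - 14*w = w*(w - 7)*(w - 2)*(w - 1)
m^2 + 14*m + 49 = (m + 7)^2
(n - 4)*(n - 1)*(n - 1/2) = n^3 - 11*n^2/2 + 13*n/2 - 2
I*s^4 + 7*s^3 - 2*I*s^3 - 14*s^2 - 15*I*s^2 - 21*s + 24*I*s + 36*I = (s - 3)*(s - 4*I)*(s - 3*I)*(I*s + I)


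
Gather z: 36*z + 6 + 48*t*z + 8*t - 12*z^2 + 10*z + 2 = 8*t - 12*z^2 + z*(48*t + 46) + 8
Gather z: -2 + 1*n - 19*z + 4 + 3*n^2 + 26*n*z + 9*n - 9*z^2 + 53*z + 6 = 3*n^2 + 10*n - 9*z^2 + z*(26*n + 34) + 8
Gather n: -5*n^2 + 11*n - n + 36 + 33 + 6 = -5*n^2 + 10*n + 75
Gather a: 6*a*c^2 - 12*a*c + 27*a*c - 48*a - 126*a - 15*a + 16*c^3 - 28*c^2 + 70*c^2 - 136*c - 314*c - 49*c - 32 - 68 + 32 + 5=a*(6*c^2 + 15*c - 189) + 16*c^3 + 42*c^2 - 499*c - 63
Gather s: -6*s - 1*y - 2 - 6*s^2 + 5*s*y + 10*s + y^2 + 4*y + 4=-6*s^2 + s*(5*y + 4) + y^2 + 3*y + 2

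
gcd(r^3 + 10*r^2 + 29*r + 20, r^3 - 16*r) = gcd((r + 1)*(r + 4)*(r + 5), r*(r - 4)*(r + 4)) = r + 4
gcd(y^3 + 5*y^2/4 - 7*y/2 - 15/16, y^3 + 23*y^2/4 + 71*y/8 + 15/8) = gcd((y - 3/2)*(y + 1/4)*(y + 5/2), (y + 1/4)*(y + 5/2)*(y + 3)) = y^2 + 11*y/4 + 5/8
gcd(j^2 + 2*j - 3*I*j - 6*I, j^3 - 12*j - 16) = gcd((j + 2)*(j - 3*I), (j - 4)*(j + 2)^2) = j + 2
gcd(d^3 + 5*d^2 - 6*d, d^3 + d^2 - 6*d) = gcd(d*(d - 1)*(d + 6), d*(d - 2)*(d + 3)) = d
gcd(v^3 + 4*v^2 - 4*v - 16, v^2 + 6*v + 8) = v^2 + 6*v + 8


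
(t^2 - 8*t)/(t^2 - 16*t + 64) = t/(t - 8)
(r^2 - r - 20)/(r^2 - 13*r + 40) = (r + 4)/(r - 8)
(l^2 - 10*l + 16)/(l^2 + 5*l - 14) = (l - 8)/(l + 7)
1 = 1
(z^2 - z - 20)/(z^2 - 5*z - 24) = (-z^2 + z + 20)/(-z^2 + 5*z + 24)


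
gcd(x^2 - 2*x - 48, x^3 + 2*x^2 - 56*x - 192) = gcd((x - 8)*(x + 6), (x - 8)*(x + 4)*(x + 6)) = x^2 - 2*x - 48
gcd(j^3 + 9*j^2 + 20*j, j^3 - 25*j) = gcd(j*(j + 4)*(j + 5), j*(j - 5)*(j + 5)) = j^2 + 5*j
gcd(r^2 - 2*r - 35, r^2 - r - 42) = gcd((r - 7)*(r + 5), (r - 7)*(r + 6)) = r - 7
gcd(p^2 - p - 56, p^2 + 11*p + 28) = p + 7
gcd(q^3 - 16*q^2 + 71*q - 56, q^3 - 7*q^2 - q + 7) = q^2 - 8*q + 7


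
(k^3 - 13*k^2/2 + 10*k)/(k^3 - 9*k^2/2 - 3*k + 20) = k/(k + 2)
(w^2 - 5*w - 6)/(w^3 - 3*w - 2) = (w - 6)/(w^2 - w - 2)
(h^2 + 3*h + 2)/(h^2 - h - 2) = (h + 2)/(h - 2)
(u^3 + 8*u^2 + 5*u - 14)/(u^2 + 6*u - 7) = u + 2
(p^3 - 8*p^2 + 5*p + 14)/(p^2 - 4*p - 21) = (p^2 - p - 2)/(p + 3)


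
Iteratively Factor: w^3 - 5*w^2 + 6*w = (w - 3)*(w^2 - 2*w) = w*(w - 3)*(w - 2)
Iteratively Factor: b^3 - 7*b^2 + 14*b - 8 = (b - 4)*(b^2 - 3*b + 2) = (b - 4)*(b - 2)*(b - 1)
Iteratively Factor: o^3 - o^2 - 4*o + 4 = (o - 1)*(o^2 - 4) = (o - 2)*(o - 1)*(o + 2)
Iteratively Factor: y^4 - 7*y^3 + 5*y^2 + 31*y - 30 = (y - 1)*(y^3 - 6*y^2 - y + 30) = (y - 5)*(y - 1)*(y^2 - y - 6) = (y - 5)*(y - 1)*(y + 2)*(y - 3)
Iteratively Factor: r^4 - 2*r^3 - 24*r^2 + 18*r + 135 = (r + 3)*(r^3 - 5*r^2 - 9*r + 45) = (r - 5)*(r + 3)*(r^2 - 9) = (r - 5)*(r + 3)^2*(r - 3)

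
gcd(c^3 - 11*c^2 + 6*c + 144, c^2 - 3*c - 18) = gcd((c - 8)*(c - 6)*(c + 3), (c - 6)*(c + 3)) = c^2 - 3*c - 18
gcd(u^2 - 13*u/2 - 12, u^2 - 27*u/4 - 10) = u - 8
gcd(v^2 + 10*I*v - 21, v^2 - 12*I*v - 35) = 1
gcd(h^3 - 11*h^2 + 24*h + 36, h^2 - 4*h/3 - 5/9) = 1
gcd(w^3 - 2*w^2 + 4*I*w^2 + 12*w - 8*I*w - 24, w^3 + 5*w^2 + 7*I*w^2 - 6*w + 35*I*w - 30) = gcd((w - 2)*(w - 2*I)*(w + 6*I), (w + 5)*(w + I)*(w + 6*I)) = w + 6*I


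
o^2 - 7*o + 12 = (o - 4)*(o - 3)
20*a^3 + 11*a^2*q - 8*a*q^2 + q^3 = (-5*a + q)*(-4*a + q)*(a + q)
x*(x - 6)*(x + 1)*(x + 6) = x^4 + x^3 - 36*x^2 - 36*x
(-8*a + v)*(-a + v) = 8*a^2 - 9*a*v + v^2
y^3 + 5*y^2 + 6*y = y*(y + 2)*(y + 3)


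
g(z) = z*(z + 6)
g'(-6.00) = -6.00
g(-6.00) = 0.00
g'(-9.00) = -12.00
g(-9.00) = 27.00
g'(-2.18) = 1.64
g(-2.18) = -8.33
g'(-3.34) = -0.68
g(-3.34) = -8.88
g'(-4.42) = -2.84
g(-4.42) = -6.98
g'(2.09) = 10.18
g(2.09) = 16.91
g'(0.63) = 7.26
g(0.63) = 4.18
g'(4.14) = 14.28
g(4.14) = 41.98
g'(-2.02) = 1.96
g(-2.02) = -8.04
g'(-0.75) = 4.50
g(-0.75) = -3.94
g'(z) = 2*z + 6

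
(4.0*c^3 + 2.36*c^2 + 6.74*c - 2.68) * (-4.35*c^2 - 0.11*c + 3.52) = -17.4*c^5 - 10.706*c^4 - 15.4986*c^3 + 19.2238*c^2 + 24.0196*c - 9.4336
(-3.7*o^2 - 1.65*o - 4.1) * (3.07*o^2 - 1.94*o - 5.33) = -11.359*o^4 + 2.1125*o^3 + 10.335*o^2 + 16.7485*o + 21.853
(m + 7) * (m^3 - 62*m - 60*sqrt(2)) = m^4 + 7*m^3 - 62*m^2 - 434*m - 60*sqrt(2)*m - 420*sqrt(2)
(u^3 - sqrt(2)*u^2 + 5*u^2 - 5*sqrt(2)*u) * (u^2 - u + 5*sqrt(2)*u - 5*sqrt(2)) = u^5 + 4*u^4 + 4*sqrt(2)*u^4 - 15*u^3 + 16*sqrt(2)*u^3 - 40*u^2 - 20*sqrt(2)*u^2 + 50*u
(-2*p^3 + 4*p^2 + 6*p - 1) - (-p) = -2*p^3 + 4*p^2 + 7*p - 1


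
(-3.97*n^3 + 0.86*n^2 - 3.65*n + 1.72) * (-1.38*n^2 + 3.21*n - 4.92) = 5.4786*n^5 - 13.9305*n^4 + 27.33*n^3 - 18.3213*n^2 + 23.4792*n - 8.4624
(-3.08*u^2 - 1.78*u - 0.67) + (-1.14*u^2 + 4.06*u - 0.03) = -4.22*u^2 + 2.28*u - 0.7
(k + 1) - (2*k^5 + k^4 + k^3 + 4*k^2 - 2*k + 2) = -2*k^5 - k^4 - k^3 - 4*k^2 + 3*k - 1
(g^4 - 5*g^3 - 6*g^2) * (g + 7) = g^5 + 2*g^4 - 41*g^3 - 42*g^2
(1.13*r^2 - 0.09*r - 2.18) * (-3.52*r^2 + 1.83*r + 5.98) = -3.9776*r^4 + 2.3847*r^3 + 14.2663*r^2 - 4.5276*r - 13.0364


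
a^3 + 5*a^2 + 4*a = a*(a + 1)*(a + 4)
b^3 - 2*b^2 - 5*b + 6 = (b - 3)*(b - 1)*(b + 2)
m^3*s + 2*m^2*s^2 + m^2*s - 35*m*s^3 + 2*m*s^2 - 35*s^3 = (m - 5*s)*(m + 7*s)*(m*s + s)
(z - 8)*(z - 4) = z^2 - 12*z + 32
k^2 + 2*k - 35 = (k - 5)*(k + 7)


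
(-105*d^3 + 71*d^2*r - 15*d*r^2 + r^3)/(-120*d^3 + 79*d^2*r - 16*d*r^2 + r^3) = (-7*d + r)/(-8*d + r)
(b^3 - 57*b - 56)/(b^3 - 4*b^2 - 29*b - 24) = (b + 7)/(b + 3)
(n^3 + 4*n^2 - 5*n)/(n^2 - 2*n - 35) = n*(n - 1)/(n - 7)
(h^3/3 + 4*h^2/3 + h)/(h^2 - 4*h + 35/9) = 3*h*(h^2 + 4*h + 3)/(9*h^2 - 36*h + 35)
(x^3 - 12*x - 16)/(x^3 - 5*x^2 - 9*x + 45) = (x^3 - 12*x - 16)/(x^3 - 5*x^2 - 9*x + 45)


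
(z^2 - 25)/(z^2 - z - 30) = (z - 5)/(z - 6)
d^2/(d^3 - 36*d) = d/(d^2 - 36)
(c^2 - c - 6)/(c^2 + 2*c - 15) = (c + 2)/(c + 5)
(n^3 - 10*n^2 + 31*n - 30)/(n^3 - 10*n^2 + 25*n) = (n^2 - 5*n + 6)/(n*(n - 5))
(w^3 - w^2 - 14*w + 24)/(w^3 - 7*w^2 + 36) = (w^2 + 2*w - 8)/(w^2 - 4*w - 12)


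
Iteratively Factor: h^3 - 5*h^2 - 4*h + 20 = (h - 5)*(h^2 - 4) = (h - 5)*(h + 2)*(h - 2)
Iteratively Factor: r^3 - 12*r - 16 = (r - 4)*(r^2 + 4*r + 4) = (r - 4)*(r + 2)*(r + 2)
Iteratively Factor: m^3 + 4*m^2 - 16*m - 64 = (m + 4)*(m^2 - 16) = (m + 4)^2*(m - 4)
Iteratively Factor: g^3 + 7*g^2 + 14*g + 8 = (g + 2)*(g^2 + 5*g + 4) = (g + 2)*(g + 4)*(g + 1)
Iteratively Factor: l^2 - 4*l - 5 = (l + 1)*(l - 5)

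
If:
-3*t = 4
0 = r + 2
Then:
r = -2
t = -4/3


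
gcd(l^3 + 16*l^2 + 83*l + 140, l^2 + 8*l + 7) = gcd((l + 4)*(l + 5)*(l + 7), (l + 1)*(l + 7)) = l + 7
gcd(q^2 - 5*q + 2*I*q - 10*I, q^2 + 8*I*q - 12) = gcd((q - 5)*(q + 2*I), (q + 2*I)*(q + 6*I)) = q + 2*I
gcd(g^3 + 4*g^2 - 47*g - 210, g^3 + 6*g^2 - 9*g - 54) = g + 6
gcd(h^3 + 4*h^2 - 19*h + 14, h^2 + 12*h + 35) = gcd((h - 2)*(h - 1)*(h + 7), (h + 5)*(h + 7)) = h + 7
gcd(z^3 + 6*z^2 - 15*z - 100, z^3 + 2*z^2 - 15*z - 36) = z - 4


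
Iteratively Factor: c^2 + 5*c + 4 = (c + 1)*(c + 4)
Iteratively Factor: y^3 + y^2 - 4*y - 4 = (y + 2)*(y^2 - y - 2) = (y - 2)*(y + 2)*(y + 1)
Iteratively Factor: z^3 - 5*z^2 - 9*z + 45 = (z + 3)*(z^2 - 8*z + 15) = (z - 5)*(z + 3)*(z - 3)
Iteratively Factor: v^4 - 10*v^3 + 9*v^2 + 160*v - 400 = (v - 5)*(v^3 - 5*v^2 - 16*v + 80) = (v - 5)*(v + 4)*(v^2 - 9*v + 20) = (v - 5)*(v - 4)*(v + 4)*(v - 5)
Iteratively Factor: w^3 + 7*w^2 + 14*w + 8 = (w + 2)*(w^2 + 5*w + 4) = (w + 2)*(w + 4)*(w + 1)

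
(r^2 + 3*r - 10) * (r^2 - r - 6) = r^4 + 2*r^3 - 19*r^2 - 8*r + 60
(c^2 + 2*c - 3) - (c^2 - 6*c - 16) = 8*c + 13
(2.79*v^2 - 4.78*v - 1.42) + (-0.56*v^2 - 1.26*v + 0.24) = 2.23*v^2 - 6.04*v - 1.18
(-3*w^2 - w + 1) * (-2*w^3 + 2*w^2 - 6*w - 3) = 6*w^5 - 4*w^4 + 14*w^3 + 17*w^2 - 3*w - 3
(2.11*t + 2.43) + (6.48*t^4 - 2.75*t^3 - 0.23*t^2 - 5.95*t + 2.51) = 6.48*t^4 - 2.75*t^3 - 0.23*t^2 - 3.84*t + 4.94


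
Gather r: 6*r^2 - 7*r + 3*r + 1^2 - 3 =6*r^2 - 4*r - 2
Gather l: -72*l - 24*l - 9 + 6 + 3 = -96*l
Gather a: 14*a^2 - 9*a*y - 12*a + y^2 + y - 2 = 14*a^2 + a*(-9*y - 12) + y^2 + y - 2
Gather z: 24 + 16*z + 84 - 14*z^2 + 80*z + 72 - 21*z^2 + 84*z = -35*z^2 + 180*z + 180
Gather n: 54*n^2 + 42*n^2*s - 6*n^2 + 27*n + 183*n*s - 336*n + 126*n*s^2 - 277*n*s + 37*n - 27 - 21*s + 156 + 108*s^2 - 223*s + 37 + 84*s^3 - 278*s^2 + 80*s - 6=n^2*(42*s + 48) + n*(126*s^2 - 94*s - 272) + 84*s^3 - 170*s^2 - 164*s + 160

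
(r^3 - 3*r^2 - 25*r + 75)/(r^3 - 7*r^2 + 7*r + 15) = (r + 5)/(r + 1)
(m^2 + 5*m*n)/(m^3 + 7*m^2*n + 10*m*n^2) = 1/(m + 2*n)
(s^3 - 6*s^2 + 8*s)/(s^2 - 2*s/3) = 3*(s^2 - 6*s + 8)/(3*s - 2)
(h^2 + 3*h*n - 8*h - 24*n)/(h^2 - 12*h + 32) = (h + 3*n)/(h - 4)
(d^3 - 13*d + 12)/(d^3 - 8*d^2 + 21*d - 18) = (d^2 + 3*d - 4)/(d^2 - 5*d + 6)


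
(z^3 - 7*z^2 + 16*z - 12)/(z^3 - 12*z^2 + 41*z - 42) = (z - 2)/(z - 7)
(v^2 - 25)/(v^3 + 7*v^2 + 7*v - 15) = (v - 5)/(v^2 + 2*v - 3)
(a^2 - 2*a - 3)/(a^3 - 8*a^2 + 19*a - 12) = (a + 1)/(a^2 - 5*a + 4)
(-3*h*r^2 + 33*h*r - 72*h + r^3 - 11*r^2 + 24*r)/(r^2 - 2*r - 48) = (-3*h*r + 9*h + r^2 - 3*r)/(r + 6)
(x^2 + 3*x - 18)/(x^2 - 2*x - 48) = (x - 3)/(x - 8)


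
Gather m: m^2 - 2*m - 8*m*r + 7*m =m^2 + m*(5 - 8*r)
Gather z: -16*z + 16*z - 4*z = -4*z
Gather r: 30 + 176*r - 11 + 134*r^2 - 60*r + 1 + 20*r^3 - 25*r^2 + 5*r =20*r^3 + 109*r^2 + 121*r + 20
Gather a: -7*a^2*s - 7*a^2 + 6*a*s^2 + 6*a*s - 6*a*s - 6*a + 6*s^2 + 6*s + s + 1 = a^2*(-7*s - 7) + a*(6*s^2 - 6) + 6*s^2 + 7*s + 1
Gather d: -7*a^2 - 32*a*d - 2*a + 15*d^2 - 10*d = -7*a^2 - 2*a + 15*d^2 + d*(-32*a - 10)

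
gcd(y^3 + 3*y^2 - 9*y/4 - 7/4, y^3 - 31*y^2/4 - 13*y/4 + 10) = y - 1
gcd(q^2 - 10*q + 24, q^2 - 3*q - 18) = q - 6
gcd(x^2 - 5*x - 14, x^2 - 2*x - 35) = x - 7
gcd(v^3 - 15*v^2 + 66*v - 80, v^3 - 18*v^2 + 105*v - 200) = v^2 - 13*v + 40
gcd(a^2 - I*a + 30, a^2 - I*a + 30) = a^2 - I*a + 30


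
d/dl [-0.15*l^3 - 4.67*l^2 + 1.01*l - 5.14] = -0.45*l^2 - 9.34*l + 1.01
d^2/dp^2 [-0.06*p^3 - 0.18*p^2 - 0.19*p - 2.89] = -0.36*p - 0.36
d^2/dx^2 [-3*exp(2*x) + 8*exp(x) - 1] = (8 - 12*exp(x))*exp(x)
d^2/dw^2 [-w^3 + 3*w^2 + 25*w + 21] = 6 - 6*w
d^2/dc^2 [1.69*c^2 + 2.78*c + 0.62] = 3.38000000000000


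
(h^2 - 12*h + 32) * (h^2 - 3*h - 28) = h^4 - 15*h^3 + 40*h^2 + 240*h - 896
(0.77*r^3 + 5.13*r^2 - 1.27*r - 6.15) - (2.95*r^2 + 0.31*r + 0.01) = 0.77*r^3 + 2.18*r^2 - 1.58*r - 6.16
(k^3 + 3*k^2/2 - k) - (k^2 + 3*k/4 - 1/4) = k^3 + k^2/2 - 7*k/4 + 1/4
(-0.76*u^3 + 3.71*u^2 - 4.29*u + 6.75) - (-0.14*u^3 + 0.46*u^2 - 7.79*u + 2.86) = -0.62*u^3 + 3.25*u^2 + 3.5*u + 3.89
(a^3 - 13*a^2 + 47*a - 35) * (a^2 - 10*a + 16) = a^5 - 23*a^4 + 193*a^3 - 713*a^2 + 1102*a - 560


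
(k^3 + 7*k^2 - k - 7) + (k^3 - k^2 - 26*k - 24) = 2*k^3 + 6*k^2 - 27*k - 31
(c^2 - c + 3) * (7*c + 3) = 7*c^3 - 4*c^2 + 18*c + 9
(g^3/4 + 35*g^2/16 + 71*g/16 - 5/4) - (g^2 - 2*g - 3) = g^3/4 + 19*g^2/16 + 103*g/16 + 7/4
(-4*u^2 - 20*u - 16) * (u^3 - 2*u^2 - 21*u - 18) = -4*u^5 - 12*u^4 + 108*u^3 + 524*u^2 + 696*u + 288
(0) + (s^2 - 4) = s^2 - 4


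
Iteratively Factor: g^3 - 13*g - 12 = (g - 4)*(g^2 + 4*g + 3) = (g - 4)*(g + 1)*(g + 3)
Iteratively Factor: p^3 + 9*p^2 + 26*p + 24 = (p + 3)*(p^2 + 6*p + 8) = (p + 3)*(p + 4)*(p + 2)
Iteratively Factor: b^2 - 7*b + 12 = (b - 4)*(b - 3)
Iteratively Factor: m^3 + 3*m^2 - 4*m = (m - 1)*(m^2 + 4*m) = (m - 1)*(m + 4)*(m)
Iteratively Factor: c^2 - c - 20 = (c + 4)*(c - 5)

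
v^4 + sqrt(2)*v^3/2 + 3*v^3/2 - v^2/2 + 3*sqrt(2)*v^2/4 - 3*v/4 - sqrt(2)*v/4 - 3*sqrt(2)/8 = (v + 3/2)*(v - sqrt(2)/2)*(v + sqrt(2)/2)^2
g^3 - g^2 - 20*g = g*(g - 5)*(g + 4)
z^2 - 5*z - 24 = (z - 8)*(z + 3)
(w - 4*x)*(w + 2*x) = w^2 - 2*w*x - 8*x^2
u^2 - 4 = (u - 2)*(u + 2)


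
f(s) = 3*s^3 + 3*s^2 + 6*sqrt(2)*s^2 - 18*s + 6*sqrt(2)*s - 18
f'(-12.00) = 1010.84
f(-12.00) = -3433.94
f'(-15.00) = 1670.93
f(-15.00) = -7416.09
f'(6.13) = 469.49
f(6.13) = 1046.30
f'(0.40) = 1.11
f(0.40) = -19.78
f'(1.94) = 68.92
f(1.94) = 28.67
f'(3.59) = 188.94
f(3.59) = 234.67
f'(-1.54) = -23.54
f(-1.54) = 12.93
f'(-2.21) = -16.32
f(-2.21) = 26.74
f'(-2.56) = -9.34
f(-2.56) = 31.30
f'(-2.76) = -4.36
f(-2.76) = 32.68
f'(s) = 9*s^2 + 6*s + 12*sqrt(2)*s - 18 + 6*sqrt(2)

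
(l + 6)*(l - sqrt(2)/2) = l^2 - sqrt(2)*l/2 + 6*l - 3*sqrt(2)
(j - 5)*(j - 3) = j^2 - 8*j + 15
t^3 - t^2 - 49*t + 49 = (t - 7)*(t - 1)*(t + 7)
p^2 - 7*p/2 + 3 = (p - 2)*(p - 3/2)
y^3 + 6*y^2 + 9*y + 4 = (y + 1)^2*(y + 4)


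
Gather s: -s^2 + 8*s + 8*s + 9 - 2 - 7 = -s^2 + 16*s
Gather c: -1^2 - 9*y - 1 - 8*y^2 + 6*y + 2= -8*y^2 - 3*y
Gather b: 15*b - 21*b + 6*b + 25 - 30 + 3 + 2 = 0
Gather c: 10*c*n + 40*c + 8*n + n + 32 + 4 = c*(10*n + 40) + 9*n + 36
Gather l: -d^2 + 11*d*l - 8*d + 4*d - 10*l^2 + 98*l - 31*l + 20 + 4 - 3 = -d^2 - 4*d - 10*l^2 + l*(11*d + 67) + 21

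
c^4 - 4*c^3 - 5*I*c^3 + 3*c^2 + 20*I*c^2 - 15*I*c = c*(c - 3)*(c - 1)*(c - 5*I)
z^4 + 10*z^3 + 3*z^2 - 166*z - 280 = (z - 4)*(z + 2)*(z + 5)*(z + 7)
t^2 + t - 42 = (t - 6)*(t + 7)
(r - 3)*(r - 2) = r^2 - 5*r + 6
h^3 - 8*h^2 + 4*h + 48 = (h - 6)*(h - 4)*(h + 2)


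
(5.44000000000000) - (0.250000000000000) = 5.19000000000000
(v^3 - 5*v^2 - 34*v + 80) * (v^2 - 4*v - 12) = v^5 - 9*v^4 - 26*v^3 + 276*v^2 + 88*v - 960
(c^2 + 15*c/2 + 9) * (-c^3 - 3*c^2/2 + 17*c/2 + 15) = -c^5 - 9*c^4 - 47*c^3/4 + 261*c^2/4 + 189*c + 135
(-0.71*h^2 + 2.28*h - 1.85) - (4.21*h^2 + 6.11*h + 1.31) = -4.92*h^2 - 3.83*h - 3.16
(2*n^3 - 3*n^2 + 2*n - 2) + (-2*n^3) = -3*n^2 + 2*n - 2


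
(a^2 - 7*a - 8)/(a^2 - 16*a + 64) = (a + 1)/(a - 8)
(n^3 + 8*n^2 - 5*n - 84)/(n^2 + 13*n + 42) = (n^2 + n - 12)/(n + 6)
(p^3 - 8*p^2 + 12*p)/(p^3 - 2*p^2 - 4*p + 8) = p*(p - 6)/(p^2 - 4)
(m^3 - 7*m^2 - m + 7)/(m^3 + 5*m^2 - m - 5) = (m - 7)/(m + 5)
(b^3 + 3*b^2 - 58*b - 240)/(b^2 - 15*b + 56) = (b^2 + 11*b + 30)/(b - 7)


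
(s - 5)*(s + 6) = s^2 + s - 30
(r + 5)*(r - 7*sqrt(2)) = r^2 - 7*sqrt(2)*r + 5*r - 35*sqrt(2)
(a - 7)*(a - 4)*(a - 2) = a^3 - 13*a^2 + 50*a - 56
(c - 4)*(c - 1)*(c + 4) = c^3 - c^2 - 16*c + 16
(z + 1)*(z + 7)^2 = z^3 + 15*z^2 + 63*z + 49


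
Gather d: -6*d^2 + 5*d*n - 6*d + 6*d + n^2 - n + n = -6*d^2 + 5*d*n + n^2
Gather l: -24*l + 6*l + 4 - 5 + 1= -18*l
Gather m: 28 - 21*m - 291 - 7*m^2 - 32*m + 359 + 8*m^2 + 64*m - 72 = m^2 + 11*m + 24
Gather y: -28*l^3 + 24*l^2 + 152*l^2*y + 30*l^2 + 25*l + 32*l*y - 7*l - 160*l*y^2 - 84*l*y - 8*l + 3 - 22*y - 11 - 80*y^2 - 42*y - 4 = -28*l^3 + 54*l^2 + 10*l + y^2*(-160*l - 80) + y*(152*l^2 - 52*l - 64) - 12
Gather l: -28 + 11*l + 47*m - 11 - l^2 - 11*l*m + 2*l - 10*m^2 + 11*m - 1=-l^2 + l*(13 - 11*m) - 10*m^2 + 58*m - 40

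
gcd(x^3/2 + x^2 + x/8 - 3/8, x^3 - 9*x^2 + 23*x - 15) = 1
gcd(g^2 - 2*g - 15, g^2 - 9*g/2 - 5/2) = g - 5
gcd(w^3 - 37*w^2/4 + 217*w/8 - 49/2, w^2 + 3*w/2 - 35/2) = w - 7/2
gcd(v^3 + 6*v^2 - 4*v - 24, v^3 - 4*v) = v^2 - 4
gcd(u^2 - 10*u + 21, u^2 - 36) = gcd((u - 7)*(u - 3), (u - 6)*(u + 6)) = 1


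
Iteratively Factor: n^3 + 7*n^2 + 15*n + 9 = (n + 3)*(n^2 + 4*n + 3) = (n + 1)*(n + 3)*(n + 3)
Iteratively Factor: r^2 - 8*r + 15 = (r - 3)*(r - 5)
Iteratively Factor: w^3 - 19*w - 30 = (w + 3)*(w^2 - 3*w - 10) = (w - 5)*(w + 3)*(w + 2)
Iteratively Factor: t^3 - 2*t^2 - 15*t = (t + 3)*(t^2 - 5*t) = t*(t + 3)*(t - 5)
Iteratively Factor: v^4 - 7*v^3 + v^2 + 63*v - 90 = (v - 2)*(v^3 - 5*v^2 - 9*v + 45) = (v - 5)*(v - 2)*(v^2 - 9) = (v - 5)*(v - 2)*(v + 3)*(v - 3)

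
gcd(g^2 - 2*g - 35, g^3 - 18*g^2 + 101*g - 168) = g - 7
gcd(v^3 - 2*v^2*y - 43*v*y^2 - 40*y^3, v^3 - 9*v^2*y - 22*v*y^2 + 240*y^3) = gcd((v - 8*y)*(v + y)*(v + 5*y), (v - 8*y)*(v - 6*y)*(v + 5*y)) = -v^2 + 3*v*y + 40*y^2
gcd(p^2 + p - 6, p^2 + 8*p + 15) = p + 3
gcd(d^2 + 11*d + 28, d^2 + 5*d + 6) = 1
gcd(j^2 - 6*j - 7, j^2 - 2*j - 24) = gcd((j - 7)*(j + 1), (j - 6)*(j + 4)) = 1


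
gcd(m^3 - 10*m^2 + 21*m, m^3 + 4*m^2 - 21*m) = m^2 - 3*m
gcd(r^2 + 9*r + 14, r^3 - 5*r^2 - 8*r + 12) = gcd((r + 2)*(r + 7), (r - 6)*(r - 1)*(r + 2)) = r + 2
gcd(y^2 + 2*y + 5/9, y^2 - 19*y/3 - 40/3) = y + 5/3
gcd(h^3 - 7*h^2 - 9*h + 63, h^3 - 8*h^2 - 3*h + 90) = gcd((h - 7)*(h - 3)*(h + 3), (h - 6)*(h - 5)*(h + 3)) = h + 3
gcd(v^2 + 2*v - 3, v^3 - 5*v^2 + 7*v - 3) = v - 1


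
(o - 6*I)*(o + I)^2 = o^3 - 4*I*o^2 + 11*o + 6*I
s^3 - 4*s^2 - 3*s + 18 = (s - 3)^2*(s + 2)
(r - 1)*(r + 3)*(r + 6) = r^3 + 8*r^2 + 9*r - 18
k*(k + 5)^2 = k^3 + 10*k^2 + 25*k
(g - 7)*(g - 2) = g^2 - 9*g + 14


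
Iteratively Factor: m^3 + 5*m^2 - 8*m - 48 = (m + 4)*(m^2 + m - 12) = (m - 3)*(m + 4)*(m + 4)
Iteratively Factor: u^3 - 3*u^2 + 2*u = (u)*(u^2 - 3*u + 2) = u*(u - 1)*(u - 2)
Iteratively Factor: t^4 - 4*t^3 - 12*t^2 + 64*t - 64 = (t - 4)*(t^3 - 12*t + 16) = (t - 4)*(t - 2)*(t^2 + 2*t - 8) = (t - 4)*(t - 2)^2*(t + 4)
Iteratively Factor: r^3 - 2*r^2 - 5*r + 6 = (r - 1)*(r^2 - r - 6) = (r - 3)*(r - 1)*(r + 2)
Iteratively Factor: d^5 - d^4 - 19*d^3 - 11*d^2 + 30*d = (d - 5)*(d^4 + 4*d^3 + d^2 - 6*d) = (d - 5)*(d - 1)*(d^3 + 5*d^2 + 6*d) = (d - 5)*(d - 1)*(d + 3)*(d^2 + 2*d) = (d - 5)*(d - 1)*(d + 2)*(d + 3)*(d)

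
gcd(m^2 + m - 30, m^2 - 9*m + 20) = m - 5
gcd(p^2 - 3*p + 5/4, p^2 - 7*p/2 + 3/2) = p - 1/2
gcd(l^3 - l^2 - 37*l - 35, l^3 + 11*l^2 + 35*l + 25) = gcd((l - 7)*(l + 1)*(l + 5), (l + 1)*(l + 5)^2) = l^2 + 6*l + 5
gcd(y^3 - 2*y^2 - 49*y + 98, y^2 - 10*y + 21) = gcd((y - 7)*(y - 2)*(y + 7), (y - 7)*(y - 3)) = y - 7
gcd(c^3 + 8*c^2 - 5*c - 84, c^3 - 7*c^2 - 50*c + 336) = c + 7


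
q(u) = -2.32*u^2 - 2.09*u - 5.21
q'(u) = -4.64*u - 2.09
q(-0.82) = -5.06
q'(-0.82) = 1.71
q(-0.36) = -4.76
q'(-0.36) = -0.42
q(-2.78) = -17.33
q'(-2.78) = 10.81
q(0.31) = -6.08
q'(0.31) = -3.53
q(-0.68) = -4.86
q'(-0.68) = 1.07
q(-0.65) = -4.83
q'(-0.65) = 0.93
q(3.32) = -37.72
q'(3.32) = -17.49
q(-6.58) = -91.91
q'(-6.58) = 28.44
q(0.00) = -5.21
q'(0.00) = -2.09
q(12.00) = -364.37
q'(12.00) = -57.77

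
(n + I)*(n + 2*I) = n^2 + 3*I*n - 2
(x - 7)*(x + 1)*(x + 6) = x^3 - 43*x - 42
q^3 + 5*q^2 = q^2*(q + 5)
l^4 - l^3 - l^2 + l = l*(l - 1)^2*(l + 1)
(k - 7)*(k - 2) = k^2 - 9*k + 14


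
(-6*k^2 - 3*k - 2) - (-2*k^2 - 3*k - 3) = 1 - 4*k^2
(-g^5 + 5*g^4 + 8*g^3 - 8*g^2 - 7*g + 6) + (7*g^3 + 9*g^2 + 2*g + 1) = -g^5 + 5*g^4 + 15*g^3 + g^2 - 5*g + 7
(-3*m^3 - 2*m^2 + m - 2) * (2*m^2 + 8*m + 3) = -6*m^5 - 28*m^4 - 23*m^3 - 2*m^2 - 13*m - 6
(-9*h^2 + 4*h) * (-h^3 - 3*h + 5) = 9*h^5 - 4*h^4 + 27*h^3 - 57*h^2 + 20*h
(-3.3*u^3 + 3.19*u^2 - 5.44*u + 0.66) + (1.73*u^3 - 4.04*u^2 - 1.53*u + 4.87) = -1.57*u^3 - 0.85*u^2 - 6.97*u + 5.53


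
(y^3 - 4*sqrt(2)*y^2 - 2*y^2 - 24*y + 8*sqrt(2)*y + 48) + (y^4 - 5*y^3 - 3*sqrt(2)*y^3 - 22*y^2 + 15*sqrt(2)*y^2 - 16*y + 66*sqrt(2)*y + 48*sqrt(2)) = y^4 - 3*sqrt(2)*y^3 - 4*y^3 - 24*y^2 + 11*sqrt(2)*y^2 - 40*y + 74*sqrt(2)*y + 48 + 48*sqrt(2)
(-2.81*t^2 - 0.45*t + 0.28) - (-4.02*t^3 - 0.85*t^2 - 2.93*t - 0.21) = 4.02*t^3 - 1.96*t^2 + 2.48*t + 0.49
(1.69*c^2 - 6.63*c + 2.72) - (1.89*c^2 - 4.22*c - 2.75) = -0.2*c^2 - 2.41*c + 5.47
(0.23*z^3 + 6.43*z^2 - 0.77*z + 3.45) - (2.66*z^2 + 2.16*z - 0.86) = 0.23*z^3 + 3.77*z^2 - 2.93*z + 4.31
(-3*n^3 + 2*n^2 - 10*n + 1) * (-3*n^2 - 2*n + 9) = 9*n^5 - n^3 + 35*n^2 - 92*n + 9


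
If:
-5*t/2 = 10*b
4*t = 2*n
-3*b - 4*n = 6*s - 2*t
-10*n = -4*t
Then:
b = 0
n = 0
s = 0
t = 0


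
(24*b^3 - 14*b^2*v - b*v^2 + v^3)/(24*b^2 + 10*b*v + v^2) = (6*b^2 - 5*b*v + v^2)/(6*b + v)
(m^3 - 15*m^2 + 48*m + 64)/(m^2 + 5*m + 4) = (m^2 - 16*m + 64)/(m + 4)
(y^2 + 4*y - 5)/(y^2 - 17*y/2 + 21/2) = 2*(y^2 + 4*y - 5)/(2*y^2 - 17*y + 21)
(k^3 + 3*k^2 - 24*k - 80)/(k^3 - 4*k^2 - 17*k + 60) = (k + 4)/(k - 3)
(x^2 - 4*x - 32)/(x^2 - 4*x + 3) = (x^2 - 4*x - 32)/(x^2 - 4*x + 3)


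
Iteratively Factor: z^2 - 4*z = (z)*(z - 4)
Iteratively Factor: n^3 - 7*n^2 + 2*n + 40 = (n + 2)*(n^2 - 9*n + 20) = (n - 5)*(n + 2)*(n - 4)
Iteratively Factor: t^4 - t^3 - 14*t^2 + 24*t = (t - 2)*(t^3 + t^2 - 12*t) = (t - 3)*(t - 2)*(t^2 + 4*t) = t*(t - 3)*(t - 2)*(t + 4)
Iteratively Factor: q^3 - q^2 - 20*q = (q - 5)*(q^2 + 4*q) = (q - 5)*(q + 4)*(q)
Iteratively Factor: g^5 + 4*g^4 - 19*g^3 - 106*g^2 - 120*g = (g)*(g^4 + 4*g^3 - 19*g^2 - 106*g - 120) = g*(g + 3)*(g^3 + g^2 - 22*g - 40) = g*(g + 3)*(g + 4)*(g^2 - 3*g - 10) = g*(g + 2)*(g + 3)*(g + 4)*(g - 5)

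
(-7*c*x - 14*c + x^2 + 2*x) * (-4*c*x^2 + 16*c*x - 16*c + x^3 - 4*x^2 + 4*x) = 28*c^2*x^3 - 56*c^2*x^2 - 112*c^2*x + 224*c^2 - 11*c*x^4 + 22*c*x^3 + 44*c*x^2 - 88*c*x + x^5 - 2*x^4 - 4*x^3 + 8*x^2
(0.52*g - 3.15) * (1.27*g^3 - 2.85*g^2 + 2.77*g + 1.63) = 0.6604*g^4 - 5.4825*g^3 + 10.4179*g^2 - 7.8779*g - 5.1345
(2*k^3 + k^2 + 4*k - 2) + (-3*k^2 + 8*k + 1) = 2*k^3 - 2*k^2 + 12*k - 1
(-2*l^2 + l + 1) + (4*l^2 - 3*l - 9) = 2*l^2 - 2*l - 8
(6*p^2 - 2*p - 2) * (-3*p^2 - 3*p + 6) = -18*p^4 - 12*p^3 + 48*p^2 - 6*p - 12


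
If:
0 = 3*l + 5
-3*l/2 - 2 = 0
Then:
No Solution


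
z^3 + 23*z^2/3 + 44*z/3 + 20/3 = (z + 2/3)*(z + 2)*(z + 5)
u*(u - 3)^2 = u^3 - 6*u^2 + 9*u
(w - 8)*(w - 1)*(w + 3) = w^3 - 6*w^2 - 19*w + 24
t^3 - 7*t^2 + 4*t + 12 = (t - 6)*(t - 2)*(t + 1)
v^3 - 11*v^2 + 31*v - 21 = (v - 7)*(v - 3)*(v - 1)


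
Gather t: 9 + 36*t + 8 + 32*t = 68*t + 17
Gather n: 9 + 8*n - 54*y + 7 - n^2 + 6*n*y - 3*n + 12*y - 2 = -n^2 + n*(6*y + 5) - 42*y + 14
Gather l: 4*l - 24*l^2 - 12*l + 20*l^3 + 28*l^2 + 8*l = 20*l^3 + 4*l^2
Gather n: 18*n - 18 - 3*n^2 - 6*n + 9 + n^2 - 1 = -2*n^2 + 12*n - 10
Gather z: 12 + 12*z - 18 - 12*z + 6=0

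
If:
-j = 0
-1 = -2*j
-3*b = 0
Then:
No Solution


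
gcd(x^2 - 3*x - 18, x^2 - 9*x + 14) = 1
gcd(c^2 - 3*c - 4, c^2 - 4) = 1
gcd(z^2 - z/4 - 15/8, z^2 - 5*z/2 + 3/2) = z - 3/2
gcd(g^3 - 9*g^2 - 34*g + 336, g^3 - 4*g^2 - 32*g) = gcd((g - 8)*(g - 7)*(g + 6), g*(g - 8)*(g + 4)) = g - 8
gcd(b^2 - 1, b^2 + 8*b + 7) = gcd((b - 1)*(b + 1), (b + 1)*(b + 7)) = b + 1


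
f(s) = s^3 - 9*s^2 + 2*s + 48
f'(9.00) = 83.00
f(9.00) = 66.00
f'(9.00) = 83.00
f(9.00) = 66.00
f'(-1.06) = 24.45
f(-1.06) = 34.58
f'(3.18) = -24.90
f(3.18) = -4.49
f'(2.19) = -23.03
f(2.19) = 19.72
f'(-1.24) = 28.93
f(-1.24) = 29.77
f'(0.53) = -6.70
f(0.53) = 46.68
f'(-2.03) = 50.90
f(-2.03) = -1.51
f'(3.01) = -25.00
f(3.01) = -0.25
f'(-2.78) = 75.23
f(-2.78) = -48.60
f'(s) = 3*s^2 - 18*s + 2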